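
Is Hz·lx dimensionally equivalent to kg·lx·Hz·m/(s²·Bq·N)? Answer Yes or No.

No

Left side:
  Hz = s⁻¹.
  lx = m⁻²·cd.
  Combining: Hz·lx = s⁻¹ · (m⁻²·cd) = m⁻²·s⁻¹·cd.
Right side:
  lx = m⁻²·cd.
  Bq = s⁻¹.
  So Bq⁻¹ = s.
  Hz = s⁻¹.
  N = kg·m·s⁻².
  So N⁻¹ = kg⁻¹·m⁻¹·s².
  Combining: s⁻²·kg·lx·Bq⁻¹·Hz·N⁻¹·m = s⁻² · kg · (m⁻²·cd) · s · s⁻¹ · (kg⁻¹·m⁻¹·s²) · m = m⁻²·cd.
Left is m⁻²·s⁻¹·cd; right is m⁻²·cd — different.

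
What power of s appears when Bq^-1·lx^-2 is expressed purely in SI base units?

1

Bq = 1/s = s⁻¹ (activity is decays per second).
So Bq⁻¹ = s.
lx = lm/m² (illuminance = luminous flux per area),
    = m⁻²·cd.
So lx⁻² = m⁴·cd⁻².
Combining: Bq⁻¹·lx⁻² = s · (m⁴·cd⁻²) = m⁴·s·cd⁻².
The exponent of s is 1.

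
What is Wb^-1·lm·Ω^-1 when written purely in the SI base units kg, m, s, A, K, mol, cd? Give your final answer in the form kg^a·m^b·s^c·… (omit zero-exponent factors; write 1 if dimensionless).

Wb = kg·m²·s⁻²·A⁻¹.
So Wb⁻¹ = kg⁻¹·m⁻²·s²·A.
lm = cd.
Ω = kg·m²·s⁻³·A⁻².
So Ω⁻¹ = kg⁻¹·m⁻²·s³·A².
Combining: Wb⁻¹·lm·Ω⁻¹ = (kg⁻¹·m⁻²·s²·A) · cd · (kg⁻¹·m⁻²·s³·A²) = kg⁻²·m⁻⁴·s⁵·A³·cd.

kg⁻²·m⁻⁴·s⁵·A³·cd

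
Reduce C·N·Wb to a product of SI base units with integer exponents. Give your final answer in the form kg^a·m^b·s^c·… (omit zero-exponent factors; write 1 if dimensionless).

kg²·m³·s⁻³

C = A·s = s·A (charge = current × time).
N = kg·m/s² = kg·m·s⁻² (force = mass × acceleration).
Wb = V·s (flux: a volt is a weber per second),
    = kg·m²·s⁻²·A⁻¹.
Combining: C·N·Wb = (s·A) · (kg·m·s⁻²) · (kg·m²·s⁻²·A⁻¹) = kg²·m³·s⁻³.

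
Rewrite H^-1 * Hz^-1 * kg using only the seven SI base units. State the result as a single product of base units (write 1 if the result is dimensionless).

H = Wb/A (inductance = flux per current),
    = kg·m²·s⁻²·A⁻².
So H⁻¹ = kg⁻¹·m⁻²·s²·A².
Hz = 1/s = s⁻¹ (frequency is cycles per second).
So Hz⁻¹ = s.
Combining: H⁻¹·Hz⁻¹·kg = (kg⁻¹·m⁻²·s²·A²) · s · kg = m⁻²·s³·A².

m⁻²·s³·A²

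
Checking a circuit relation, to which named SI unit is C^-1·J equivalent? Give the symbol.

V

C = s·A.
So C⁻¹ = s⁻¹·A⁻¹.
J = kg·m²·s⁻².
Combining: C⁻¹·J = (s⁻¹·A⁻¹) · (kg·m²·s⁻²) = kg·m²·s⁻³·A⁻¹.
kg·m²·s⁻³·A⁻¹ is the base-SI form of the volt.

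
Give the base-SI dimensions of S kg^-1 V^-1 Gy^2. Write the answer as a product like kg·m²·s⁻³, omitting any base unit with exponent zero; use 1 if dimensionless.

kg⁻³·s²·A³

S = 1/Ω (conductance is reciprocal resistance),
    = kg⁻¹·m⁻²·s³·A².
V = W/A (potential = power per current),
    = kg·m²·s⁻³·A⁻¹.
So V⁻¹ = kg⁻¹·m⁻²·s³·A.
Gy = J/kg (absorbed dose = energy per mass),
    = m²·s⁻².
So Gy² = m⁴·s⁻⁴.
Combining: S·kg⁻¹·V⁻¹·Gy² = (kg⁻¹·m⁻²·s³·A²) · kg⁻¹ · (kg⁻¹·m⁻²·s³·A) · (m⁴·s⁻⁴) = kg⁻³·s²·A³.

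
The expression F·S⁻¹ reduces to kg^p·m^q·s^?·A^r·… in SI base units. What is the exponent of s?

1

F = kg⁻¹·m⁻²·s⁴·A².
S = kg⁻¹·m⁻²·s³·A².
So S⁻¹ = kg·m²·s⁻³·A⁻².
Combining: F·S⁻¹ = (kg⁻¹·m⁻²·s⁴·A²) · (kg·m²·s⁻³·A⁻²) = s.
The exponent of s is 1.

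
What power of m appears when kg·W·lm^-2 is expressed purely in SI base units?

W = J/s (power = energy per time),
    = kg·m²·s⁻³.
lm = cd·sr = cd (luminous flux; sr is dimensionless).
So lm⁻² = cd⁻².
Combining: kg·W·lm⁻² = kg · (kg·m²·s⁻³) · cd⁻² = kg²·m²·s⁻³·cd⁻².
The exponent of m is 2.

2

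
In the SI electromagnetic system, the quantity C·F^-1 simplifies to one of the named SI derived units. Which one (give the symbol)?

V

C = s·A.
F = kg⁻¹·m⁻²·s⁴·A².
So F⁻¹ = kg·m²·s⁻⁴·A⁻².
Combining: C·F⁻¹ = (s·A) · (kg·m²·s⁻⁴·A⁻²) = kg·m²·s⁻³·A⁻¹.
kg·m²·s⁻³·A⁻¹ is the base-SI form of the volt.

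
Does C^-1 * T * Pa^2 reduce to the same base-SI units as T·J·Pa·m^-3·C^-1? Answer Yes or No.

Left side:
  C = A·s = s·A (charge = current × time).
  So C⁻¹ = s⁻¹·A⁻¹.
  T = Wb/m² (flux density = flux per area),
      = kg·s⁻²·A⁻¹.
  Pa = N/m² (pressure = force per area),
      = kg·m⁻¹·s⁻².
  So Pa² = kg²·m⁻²·s⁻⁴.
  Combining: C⁻¹·T·Pa² = (s⁻¹·A⁻¹) · (kg·s⁻²·A⁻¹) · (kg²·m⁻²·s⁻⁴) = kg³·m⁻²·s⁻⁷·A⁻².
Right side:
  T = Wb/m² (flux density = flux per area),
      = kg·s⁻²·A⁻¹.
  J = N·m (work = force × distance),
      = kg·m²·s⁻².
  Pa = N/m² (pressure = force per area),
      = kg·m⁻¹·s⁻².
  C = A·s = s·A (charge = current × time).
  So C⁻¹ = s⁻¹·A⁻¹.
  Combining: T·J·Pa·m⁻³·C⁻¹ = (kg·s⁻²·A⁻¹) · (kg·m²·s⁻²) · (kg·m⁻¹·s⁻²) · m⁻³ · (s⁻¹·A⁻¹) = kg³·m⁻²·s⁻⁷·A⁻².
Both reduce to kg³·m⁻²·s⁻⁷·A⁻².

Yes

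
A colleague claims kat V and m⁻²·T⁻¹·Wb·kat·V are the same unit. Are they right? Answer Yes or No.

Yes

Left side:
  kat = mol/s = s⁻¹·mol (catalytic activity).
  V = W/A (potential = power per current),
      = kg·m²·s⁻³·A⁻¹.
  Combining: kat·V = (s⁻¹·mol) · (kg·m²·s⁻³·A⁻¹) = kg·m²·s⁻⁴·A⁻¹·mol.
Right side:
  T = Wb/m² (flux density = flux per area),
      = kg·s⁻²·A⁻¹.
  So T⁻¹ = kg⁻¹·s²·A.
  Wb = V·s (flux: a volt is a weber per second),
      = kg·m²·s⁻²·A⁻¹.
  kat = mol/s = s⁻¹·mol (catalytic activity).
  V = W/A (potential = power per current),
      = kg·m²·s⁻³·A⁻¹.
  Combining: m⁻²·T⁻¹·Wb·kat·V = m⁻² · (kg⁻¹·s²·A) · (kg·m²·s⁻²·A⁻¹) · (s⁻¹·mol) · (kg·m²·s⁻³·A⁻¹) = kg·m²·s⁻⁴·A⁻¹·mol.
Both reduce to kg·m²·s⁻⁴·A⁻¹·mol.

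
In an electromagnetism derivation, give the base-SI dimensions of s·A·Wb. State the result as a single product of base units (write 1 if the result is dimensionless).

Wb = V·s (flux: a volt is a weber per second),
    = kg·m²·s⁻²·A⁻¹.
Combining: s·A·Wb = s · A · (kg·m²·s⁻²·A⁻¹) = kg·m²·s⁻¹.

kg·m²·s⁻¹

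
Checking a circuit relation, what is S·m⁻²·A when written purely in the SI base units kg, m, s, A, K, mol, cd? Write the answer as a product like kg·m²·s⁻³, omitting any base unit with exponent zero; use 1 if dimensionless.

kg⁻¹·m⁻⁴·s³·A³

S = 1/Ω (conductance is reciprocal resistance),
    = kg⁻¹·m⁻²·s³·A².
Combining: S·m⁻²·A = (kg⁻¹·m⁻²·s³·A²) · m⁻² · A = kg⁻¹·m⁻⁴·s³·A³.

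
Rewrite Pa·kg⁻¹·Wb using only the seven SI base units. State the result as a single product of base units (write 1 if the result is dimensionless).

Pa = N/m² (pressure = force per area),
    = kg·m⁻¹·s⁻².
Wb = V·s (flux: a volt is a weber per second),
    = kg·m²·s⁻²·A⁻¹.
Combining: Pa·kg⁻¹·Wb = (kg·m⁻¹·s⁻²) · kg⁻¹ · (kg·m²·s⁻²·A⁻¹) = kg·m·s⁻⁴·A⁻¹.

kg·m·s⁻⁴·A⁻¹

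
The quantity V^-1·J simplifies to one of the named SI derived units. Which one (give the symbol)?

V = W/A (potential = power per current),
    = kg·m²·s⁻³·A⁻¹.
So V⁻¹ = kg⁻¹·m⁻²·s³·A.
J = N·m (work = force × distance),
    = kg·m²·s⁻².
Combining: V⁻¹·J = (kg⁻¹·m⁻²·s³·A) · (kg·m²·s⁻²) = s·A.
s·A is the base-SI form of the coulomb.

C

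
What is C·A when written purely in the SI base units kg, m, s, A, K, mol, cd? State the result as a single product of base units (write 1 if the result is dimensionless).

C = A·s = s·A (charge = current × time).
Combining: C·A = (s·A) · A = s·A².

s·A²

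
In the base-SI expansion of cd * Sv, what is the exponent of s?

Sv = J/kg (equivalent dose = energy per mass),
    = m²·s⁻².
Combining: cd·Sv = cd · (m²·s⁻²) = m²·s⁻²·cd.
The exponent of s is -2.

-2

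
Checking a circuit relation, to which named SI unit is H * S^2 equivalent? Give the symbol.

H = Wb/A (inductance = flux per current),
    = kg·m²·s⁻²·A⁻².
S = 1/Ω (conductance is reciprocal resistance),
    = kg⁻¹·m⁻²·s³·A².
So S² = kg⁻²·m⁻⁴·s⁶·A⁴.
Combining: H·S² = (kg·m²·s⁻²·A⁻²) · (kg⁻²·m⁻⁴·s⁶·A⁴) = kg⁻¹·m⁻²·s⁴·A².
kg⁻¹·m⁻²·s⁴·A² is the base-SI form of the farad.

F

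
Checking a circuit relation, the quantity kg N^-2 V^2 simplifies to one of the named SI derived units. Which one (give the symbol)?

N = kg·m·s⁻².
So N⁻² = kg⁻²·m⁻²·s⁴.
V = kg·m²·s⁻³·A⁻¹.
So V² = kg²·m⁴·s⁻⁶·A⁻².
Combining: kg·N⁻²·V² = kg · (kg⁻²·m⁻²·s⁴) · (kg²·m⁴·s⁻⁶·A⁻²) = kg·m²·s⁻²·A⁻².
kg·m²·s⁻²·A⁻² is the base-SI form of the henry.

H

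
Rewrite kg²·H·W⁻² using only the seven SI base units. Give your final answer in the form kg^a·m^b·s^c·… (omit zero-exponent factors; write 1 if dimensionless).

kg·m⁻²·s⁴·A⁻²

H = kg·m²·s⁻²·A⁻².
W = kg·m²·s⁻³.
So W⁻² = kg⁻²·m⁻⁴·s⁶.
Combining: kg²·H·W⁻² = kg² · (kg·m²·s⁻²·A⁻²) · (kg⁻²·m⁻⁴·s⁶) = kg·m⁻²·s⁴·A⁻².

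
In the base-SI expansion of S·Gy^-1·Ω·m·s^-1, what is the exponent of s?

S = 1/Ω (conductance is reciprocal resistance),
    = kg⁻¹·m⁻²·s³·A².
Gy = J/kg (absorbed dose = energy per mass),
    = m²·s⁻².
So Gy⁻¹ = m⁻²·s².
Ω = V/A (resistance = voltage per current),
    = kg·m²·s⁻³·A⁻².
Combining: S·Gy⁻¹·Ω·m·s⁻¹ = (kg⁻¹·m⁻²·s³·A²) · (m⁻²·s²) · (kg·m²·s⁻³·A⁻²) · m · s⁻¹ = m⁻¹·s.
The exponent of s is 1.

1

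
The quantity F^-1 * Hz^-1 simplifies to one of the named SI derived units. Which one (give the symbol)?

F = kg⁻¹·m⁻²·s⁴·A².
So F⁻¹ = kg·m²·s⁻⁴·A⁻².
Hz = s⁻¹.
So Hz⁻¹ = s.
Combining: F⁻¹·Hz⁻¹ = (kg·m²·s⁻⁴·A⁻²) · s = kg·m²·s⁻³·A⁻².
kg·m²·s⁻³·A⁻² is the base-SI form of the ohm.

Ω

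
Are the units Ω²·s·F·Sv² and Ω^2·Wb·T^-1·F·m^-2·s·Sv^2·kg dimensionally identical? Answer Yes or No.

No

Left side:
  Ω = kg·m²·s⁻³·A⁻².
  So Ω² = kg²·m⁴·s⁻⁶·A⁻⁴.
  F = kg⁻¹·m⁻²·s⁴·A².
  Sv = m²·s⁻².
  So Sv² = m⁴·s⁻⁴.
  Combining: Ω²·s·F·Sv² = (kg²·m⁴·s⁻⁶·A⁻⁴) · s · (kg⁻¹·m⁻²·s⁴·A²) · (m⁴·s⁻⁴) = kg·m⁶·s⁻⁵·A⁻².
Right side:
  Ω = V/A (resistance = voltage per current),
      = kg·m²·s⁻³·A⁻².
  So Ω² = kg²·m⁴·s⁻⁶·A⁻⁴.
  Wb = V·s (flux: a volt is a weber per second),
      = kg·m²·s⁻²·A⁻¹.
  T = Wb/m² (flux density = flux per area),
      = kg·s⁻²·A⁻¹.
  So T⁻¹ = kg⁻¹·s²·A.
  F = C/V (capacitance = charge per voltage),
      = A·s/(kg·m²·s⁻³·A⁻¹) (substituting C and V),
      = kg⁻¹·m⁻²·s⁴·A².
  Sv = J/kg (equivalent dose = energy per mass),
      = m²·s⁻².
  So Sv² = m⁴·s⁻⁴.
  Combining: Ω²·Wb·T⁻¹·F·m⁻²·s·Sv²·kg = (kg²·m⁴·s⁻⁶·A⁻⁴) · (kg·m²·s⁻²·A⁻¹) · (kg⁻¹·s²·A) · (kg⁻¹·m⁻²·s⁴·A²) · m⁻² · s · (m⁴·s⁻⁴) · kg = kg²·m⁶·s⁻⁵·A⁻².
Left is kg·m⁶·s⁻⁵·A⁻²; right is kg²·m⁶·s⁻⁵·A⁻² — different.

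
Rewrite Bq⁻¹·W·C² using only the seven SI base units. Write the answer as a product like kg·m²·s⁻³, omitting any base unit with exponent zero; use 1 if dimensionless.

kg·m²·A²

Bq = s⁻¹.
So Bq⁻¹ = s.
W = kg·m²·s⁻³.
C = s·A.
So C² = s²·A².
Combining: Bq⁻¹·W·C² = s · (kg·m²·s⁻³) · (s²·A²) = kg·m²·A².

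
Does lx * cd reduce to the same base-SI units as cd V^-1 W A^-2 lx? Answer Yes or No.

No

Left side:
  lx = m⁻²·cd.
  Combining: lx·cd = (m⁻²·cd) · cd = m⁻²·cd².
Right side:
  V = W/A (potential = power per current),
      = kg·m²·s⁻³·A⁻¹.
  So V⁻¹ = kg⁻¹·m⁻²·s³·A.
  W = J/s (power = energy per time),
      = kg·m²·s⁻³.
  lx = lm/m² (illuminance = luminous flux per area),
      = m⁻²·cd.
  Combining: cd·V⁻¹·W·A⁻²·lx = cd · (kg⁻¹·m⁻²·s³·A) · (kg·m²·s⁻³) · A⁻² · (m⁻²·cd) = m⁻²·A⁻¹·cd².
Left is m⁻²·cd²; right is m⁻²·A⁻¹·cd² — different.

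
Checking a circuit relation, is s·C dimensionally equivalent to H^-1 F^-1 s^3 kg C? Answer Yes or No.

No

Left side:
  C = A·s = s·A (charge = current × time).
  Combining: s·C = s · (s·A) = s²·A.
Right side:
  H = kg·m²·s⁻²·A⁻².
  So H⁻¹ = kg⁻¹·m⁻²·s²·A².
  F = kg⁻¹·m⁻²·s⁴·A².
  So F⁻¹ = kg·m²·s⁻⁴·A⁻².
  C = s·A.
  Combining: H⁻¹·F⁻¹·s³·kg·C = (kg⁻¹·m⁻²·s²·A²) · (kg·m²·s⁻⁴·A⁻²) · s³ · kg · (s·A) = kg·s²·A.
Left is s²·A; right is kg·s²·A — different.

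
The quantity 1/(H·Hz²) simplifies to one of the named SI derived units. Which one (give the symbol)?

F

H = Wb/A (inductance = flux per current),
    = kg·m²·s⁻²·A⁻².
So H⁻¹ = kg⁻¹·m⁻²·s²·A².
Hz = 1/s = s⁻¹ (frequency is cycles per second).
So Hz⁻² = s².
Combining: H⁻¹·Hz⁻² = (kg⁻¹·m⁻²·s²·A²) · s² = kg⁻¹·m⁻²·s⁴·A².
kg⁻¹·m⁻²·s⁴·A² is the base-SI form of the farad.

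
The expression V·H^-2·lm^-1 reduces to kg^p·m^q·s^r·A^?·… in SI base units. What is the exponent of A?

3

V = W/A (potential = power per current),
    = kg·m²·s⁻³·A⁻¹.
H = Wb/A (inductance = flux per current),
    = kg·m²·s⁻²·A⁻².
So H⁻² = kg⁻²·m⁻⁴·s⁴·A⁴.
lm = cd·sr = cd (luminous flux; sr is dimensionless).
So lm⁻¹ = cd⁻¹.
Combining: V·H⁻²·lm⁻¹ = (kg·m²·s⁻³·A⁻¹) · (kg⁻²·m⁻⁴·s⁴·A⁴) · cd⁻¹ = kg⁻¹·m⁻²·s·A³·cd⁻¹.
The exponent of A is 3.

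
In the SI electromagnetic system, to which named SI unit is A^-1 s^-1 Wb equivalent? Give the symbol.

Wb = V·s (flux: a volt is a weber per second),
    = kg·m²·s⁻²·A⁻¹.
Combining: A⁻¹·s⁻¹·Wb = A⁻¹ · s⁻¹ · (kg·m²·s⁻²·A⁻¹) = kg·m²·s⁻³·A⁻².
kg·m²·s⁻³·A⁻² is the base-SI form of the ohm.

Ω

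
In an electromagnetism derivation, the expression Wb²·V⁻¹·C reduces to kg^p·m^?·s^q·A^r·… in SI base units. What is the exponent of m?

Wb = V·s (flux: a volt is a weber per second),
    = kg·m²·s⁻²·A⁻¹.
So Wb² = kg²·m⁴·s⁻⁴·A⁻².
V = W/A (potential = power per current),
    = kg·m²·s⁻³·A⁻¹.
So V⁻¹ = kg⁻¹·m⁻²·s³·A.
C = A·s = s·A (charge = current × time).
Combining: Wb²·V⁻¹·C = (kg²·m⁴·s⁻⁴·A⁻²) · (kg⁻¹·m⁻²·s³·A) · (s·A) = kg·m².
The exponent of m is 2.

2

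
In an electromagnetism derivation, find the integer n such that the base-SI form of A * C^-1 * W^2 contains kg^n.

C = A·s = s·A (charge = current × time).
So C⁻¹ = s⁻¹·A⁻¹.
W = J/s (power = energy per time),
    = kg·m²·s⁻³.
So W² = kg²·m⁴·s⁻⁶.
Combining: A·C⁻¹·W² = A · (s⁻¹·A⁻¹) · (kg²·m⁴·s⁻⁶) = kg²·m⁴·s⁻⁷.
The exponent of kg is 2.

2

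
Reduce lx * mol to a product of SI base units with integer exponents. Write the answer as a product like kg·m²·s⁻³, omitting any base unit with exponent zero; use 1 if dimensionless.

lx = lm/m² (illuminance = luminous flux per area),
    = m⁻²·cd.
Combining: lx·mol = (m⁻²·cd) · mol = m⁻²·mol·cd.

m⁻²·mol·cd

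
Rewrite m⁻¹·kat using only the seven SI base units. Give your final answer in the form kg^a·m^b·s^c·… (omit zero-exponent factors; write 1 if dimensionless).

m⁻¹·s⁻¹·mol

kat = s⁻¹·mol.
Combining: m⁻¹·kat = m⁻¹ · (s⁻¹·mol) = m⁻¹·s⁻¹·mol.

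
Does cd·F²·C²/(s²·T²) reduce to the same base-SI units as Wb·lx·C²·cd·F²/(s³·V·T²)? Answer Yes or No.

No

Left side:
  T = Wb/m² (flux density = flux per area),
      = kg·s⁻²·A⁻¹.
  So T⁻² = kg⁻²·s⁴·A².
  F = C/V (capacitance = charge per voltage),
      = A·s/(kg·m²·s⁻³·A⁻¹) (substituting C and V),
      = kg⁻¹·m⁻²·s⁴·A².
  So F² = kg⁻²·m⁻⁴·s⁸·A⁴.
  C = A·s = s·A (charge = current × time).
  So C² = s²·A².
  Combining: cd·s⁻²·T⁻²·F²·C² = cd · s⁻² · (kg⁻²·s⁴·A²) · (kg⁻²·m⁻⁴·s⁸·A⁴) · (s²·A²) = kg⁻⁴·m⁻⁴·s¹²·A⁸·cd.
Right side:
  Wb = V·s (flux: a volt is a weber per second),
      = kg·m²·s⁻²·A⁻¹.
  lx = lm/m² (illuminance = luminous flux per area),
      = m⁻²·cd.
  C = A·s = s·A (charge = current × time).
  So C² = s²·A².
  V = W/A (potential = power per current),
      = kg·m²·s⁻³·A⁻¹.
  So V⁻¹ = kg⁻¹·m⁻²·s³·A.
  T = Wb/m² (flux density = flux per area),
      = kg·s⁻²·A⁻¹.
  So T⁻² = kg⁻²·s⁴·A².
  F = C/V (capacitance = charge per voltage),
      = A·s/(kg·m²·s⁻³·A⁻¹) (substituting C and V),
      = kg⁻¹·m⁻²·s⁴·A².
  So F² = kg⁻²·m⁻⁴·s⁸·A⁴.
  Combining: Wb·s⁻³·lx·C²·cd·V⁻¹·T⁻²·F² = (kg·m²·s⁻²·A⁻¹) · s⁻³ · (m⁻²·cd) · (s²·A²) · cd · (kg⁻¹·m⁻²·s³·A) · (kg⁻²·s⁴·A²) · (kg⁻²·m⁻⁴·s⁸·A⁴) = kg⁻⁴·m⁻⁶·s¹²·A⁸·cd².
Left is kg⁻⁴·m⁻⁴·s¹²·A⁸·cd; right is kg⁻⁴·m⁻⁶·s¹²·A⁸·cd² — different.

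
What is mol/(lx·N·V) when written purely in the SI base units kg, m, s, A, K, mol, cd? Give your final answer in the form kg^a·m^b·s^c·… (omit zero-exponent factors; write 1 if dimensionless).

kg⁻²·m⁻¹·s⁵·A·mol·cd⁻¹

lx = lm/m² (illuminance = luminous flux per area),
    = m⁻²·cd.
So lx⁻¹ = m²·cd⁻¹.
N = kg·m/s² = kg·m·s⁻² (force = mass × acceleration).
So N⁻¹ = kg⁻¹·m⁻¹·s².
V = W/A (potential = power per current),
    = kg·m²·s⁻³·A⁻¹.
So V⁻¹ = kg⁻¹·m⁻²·s³·A.
Combining: lx⁻¹·N⁻¹·mol·V⁻¹ = (m²·cd⁻¹) · (kg⁻¹·m⁻¹·s²) · mol · (kg⁻¹·m⁻²·s³·A) = kg⁻²·m⁻¹·s⁵·A·mol·cd⁻¹.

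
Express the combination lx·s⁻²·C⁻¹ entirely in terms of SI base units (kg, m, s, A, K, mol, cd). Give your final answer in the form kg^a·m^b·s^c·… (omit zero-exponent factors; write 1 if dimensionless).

lx = lm/m² (illuminance = luminous flux per area),
    = m⁻²·cd.
C = A·s = s·A (charge = current × time).
So C⁻¹ = s⁻¹·A⁻¹.
Combining: lx·s⁻²·C⁻¹ = (m⁻²·cd) · s⁻² · (s⁻¹·A⁻¹) = m⁻²·s⁻³·A⁻¹·cd.

m⁻²·s⁻³·A⁻¹·cd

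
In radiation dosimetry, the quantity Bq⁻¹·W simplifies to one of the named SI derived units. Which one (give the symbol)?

Bq = 1/s = s⁻¹ (activity is decays per second).
So Bq⁻¹ = s.
W = J/s (power = energy per time),
    = kg·m²·s⁻³.
Combining: Bq⁻¹·W = s · (kg·m²·s⁻³) = kg·m²·s⁻².
kg·m²·s⁻² is the base-SI form of the joule.

J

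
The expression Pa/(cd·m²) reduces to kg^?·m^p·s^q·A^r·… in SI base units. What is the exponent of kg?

1

Pa = kg·m⁻¹·s⁻².
Combining: cd⁻¹·m⁻²·Pa = cd⁻¹ · m⁻² · (kg·m⁻¹·s⁻²) = kg·m⁻³·s⁻²·cd⁻¹.
The exponent of kg is 1.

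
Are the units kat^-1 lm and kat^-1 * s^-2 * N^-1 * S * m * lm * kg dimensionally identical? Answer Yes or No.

No

Left side:
  kat = mol/s = s⁻¹·mol (catalytic activity).
  So kat⁻¹ = s·mol⁻¹.
  lm = cd·sr = cd (luminous flux; sr is dimensionless).
  Combining: kat⁻¹·lm = (s·mol⁻¹) · cd = s·mol⁻¹·cd.
Right side:
  kat = s⁻¹·mol.
  So kat⁻¹ = s·mol⁻¹.
  N = kg·m·s⁻².
  So N⁻¹ = kg⁻¹·m⁻¹·s².
  S = kg⁻¹·m⁻²·s³·A².
  lm = cd.
  Combining: kat⁻¹·s⁻²·N⁻¹·S·m·lm·kg = (s·mol⁻¹) · s⁻² · (kg⁻¹·m⁻¹·s²) · (kg⁻¹·m⁻²·s³·A²) · m · cd · kg = kg⁻¹·m⁻²·s⁴·A²·mol⁻¹·cd.
Left is s·mol⁻¹·cd; right is kg⁻¹·m⁻²·s⁴·A²·mol⁻¹·cd — different.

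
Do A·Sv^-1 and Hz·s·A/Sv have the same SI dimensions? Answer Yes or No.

Yes

Left side:
  Sv = m²·s⁻².
  So Sv⁻¹ = m⁻²·s².
  Combining: A·Sv⁻¹ = A · (m⁻²·s²) = m⁻²·s²·A.
Right side:
  Hz = s⁻¹.
  Sv = m²·s⁻².
  So Sv⁻¹ = m⁻²·s².
  Combining: Hz·s·Sv⁻¹·A = s⁻¹ · s · (m⁻²·s²) · A = m⁻²·s²·A.
Both reduce to m⁻²·s²·A.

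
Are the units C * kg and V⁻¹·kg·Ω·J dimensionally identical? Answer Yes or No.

No

Left side:
  C = A·s = s·A (charge = current × time).
  Combining: C·kg = (s·A) · kg = kg·s·A.
Right side:
  V = kg·m²·s⁻³·A⁻¹.
  So V⁻¹ = kg⁻¹·m⁻²·s³·A.
  Ω = kg·m²·s⁻³·A⁻².
  J = kg·m²·s⁻².
  Combining: V⁻¹·kg·Ω·J = (kg⁻¹·m⁻²·s³·A) · kg · (kg·m²·s⁻³·A⁻²) · (kg·m²·s⁻²) = kg²·m²·s⁻²·A⁻¹.
Left is kg·s·A; right is kg²·m²·s⁻²·A⁻¹ — different.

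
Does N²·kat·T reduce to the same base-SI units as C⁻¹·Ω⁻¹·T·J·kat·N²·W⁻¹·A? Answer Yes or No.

Left side:
  N = kg·m·s⁻².
  So N² = kg²·m²·s⁻⁴.
  kat = s⁻¹·mol.
  T = kg·s⁻²·A⁻¹.
  Combining: N²·kat·T = (kg²·m²·s⁻⁴) · (s⁻¹·mol) · (kg·s⁻²·A⁻¹) = kg³·m²·s⁻⁷·A⁻¹·mol.
Right side:
  C = A·s = s·A (charge = current × time).
  So C⁻¹ = s⁻¹·A⁻¹.
  Ω = V/A (resistance = voltage per current),
      = kg·m²·s⁻³·A⁻².
  So Ω⁻¹ = kg⁻¹·m⁻²·s³·A².
  T = Wb/m² (flux density = flux per area),
      = kg·s⁻²·A⁻¹.
  J = N·m (work = force × distance),
      = kg·m²·s⁻².
  kat = mol/s = s⁻¹·mol (catalytic activity).
  N = kg·m/s² = kg·m·s⁻² (force = mass × acceleration).
  So N² = kg²·m²·s⁻⁴.
  W = J/s (power = energy per time),
      = kg·m²·s⁻³.
  So W⁻¹ = kg⁻¹·m⁻²·s³.
  Combining: C⁻¹·Ω⁻¹·T·J·kat·N²·W⁻¹·A = (s⁻¹·A⁻¹) · (kg⁻¹·m⁻²·s³·A²) · (kg·s⁻²·A⁻¹) · (kg·m²·s⁻²) · (s⁻¹·mol) · (kg²·m²·s⁻⁴) · (kg⁻¹·m⁻²·s³) · A = kg²·s⁻⁴·A·mol.
Left is kg³·m²·s⁻⁷·A⁻¹·mol; right is kg²·s⁻⁴·A·mol — different.

No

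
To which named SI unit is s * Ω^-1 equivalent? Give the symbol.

F

Ω = kg·m²·s⁻³·A⁻².
So Ω⁻¹ = kg⁻¹·m⁻²·s³·A².
Combining: s·Ω⁻¹ = s · (kg⁻¹·m⁻²·s³·A²) = kg⁻¹·m⁻²·s⁴·A².
kg⁻¹·m⁻²·s⁴·A² is the base-SI form of the farad.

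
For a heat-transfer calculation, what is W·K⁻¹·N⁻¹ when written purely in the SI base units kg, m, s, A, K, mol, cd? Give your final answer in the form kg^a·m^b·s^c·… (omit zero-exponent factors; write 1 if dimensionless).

W = kg·m²·s⁻³.
N = kg·m·s⁻².
So N⁻¹ = kg⁻¹·m⁻¹·s².
Combining: W·K⁻¹·N⁻¹ = (kg·m²·s⁻³) · K⁻¹ · (kg⁻¹·m⁻¹·s²) = m·s⁻¹·K⁻¹.

m·s⁻¹·K⁻¹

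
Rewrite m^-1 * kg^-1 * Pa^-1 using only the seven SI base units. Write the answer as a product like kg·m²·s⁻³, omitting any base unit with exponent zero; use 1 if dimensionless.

Pa = kg·m⁻¹·s⁻².
So Pa⁻¹ = kg⁻¹·m·s².
Combining: m⁻¹·kg⁻¹·Pa⁻¹ = m⁻¹ · kg⁻¹ · (kg⁻¹·m·s²) = kg⁻²·s².

kg⁻²·s²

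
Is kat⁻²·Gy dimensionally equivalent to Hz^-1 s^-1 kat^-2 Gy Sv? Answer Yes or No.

No

Left side:
  kat = s⁻¹·mol.
  So kat⁻² = s²·mol⁻².
  Gy = m²·s⁻².
  Combining: kat⁻²·Gy = (s²·mol⁻²) · (m²·s⁻²) = m²·mol⁻².
Right side:
  Hz = 1/s = s⁻¹ (frequency is cycles per second).
  So Hz⁻¹ = s.
  kat = mol/s = s⁻¹·mol (catalytic activity).
  So kat⁻² = s²·mol⁻².
  Gy = J/kg (absorbed dose = energy per mass),
      = m²·s⁻².
  Sv = J/kg (equivalent dose = energy per mass),
      = m²·s⁻².
  Combining: Hz⁻¹·s⁻¹·kat⁻²·Gy·Sv = s · s⁻¹ · (s²·mol⁻²) · (m²·s⁻²) · (m²·s⁻²) = m⁴·s⁻²·mol⁻².
Left is m²·mol⁻²; right is m⁴·s⁻²·mol⁻² — different.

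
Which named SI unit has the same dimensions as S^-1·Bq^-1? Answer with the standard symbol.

H

S = 1/Ω (conductance is reciprocal resistance),
    = kg⁻¹·m⁻²·s³·A².
So S⁻¹ = kg·m²·s⁻³·A⁻².
Bq = 1/s = s⁻¹ (activity is decays per second).
So Bq⁻¹ = s.
Combining: S⁻¹·Bq⁻¹ = (kg·m²·s⁻³·A⁻²) · s = kg·m²·s⁻²·A⁻².
kg·m²·s⁻²·A⁻² is the base-SI form of the henry.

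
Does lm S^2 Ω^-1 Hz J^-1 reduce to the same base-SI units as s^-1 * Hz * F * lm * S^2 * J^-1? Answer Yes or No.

Yes

Left side:
  lm = cd.
  S = kg⁻¹·m⁻²·s³·A².
  So S² = kg⁻²·m⁻⁴·s⁶·A⁴.
  Ω = kg·m²·s⁻³·A⁻².
  So Ω⁻¹ = kg⁻¹·m⁻²·s³·A².
  Hz = s⁻¹.
  J = kg·m²·s⁻².
  So J⁻¹ = kg⁻¹·m⁻²·s².
  Combining: lm·S²·Ω⁻¹·Hz·J⁻¹ = cd · (kg⁻²·m⁻⁴·s⁶·A⁴) · (kg⁻¹·m⁻²·s³·A²) · s⁻¹ · (kg⁻¹·m⁻²·s²) = kg⁻⁴·m⁻⁸·s¹⁰·A⁶·cd.
Right side:
  Hz = 1/s = s⁻¹ (frequency is cycles per second).
  F = C/V (capacitance = charge per voltage),
      = A·s/(kg·m²·s⁻³·A⁻¹) (substituting C and V),
      = kg⁻¹·m⁻²·s⁴·A².
  lm = cd·sr = cd (luminous flux; sr is dimensionless).
  S = 1/Ω (conductance is reciprocal resistance),
      = kg⁻¹·m⁻²·s³·A².
  So S² = kg⁻²·m⁻⁴·s⁶·A⁴.
  J = N·m (work = force × distance),
      = kg·m²·s⁻².
  So J⁻¹ = kg⁻¹·m⁻²·s².
  Combining: s⁻¹·Hz·F·lm·S²·J⁻¹ = s⁻¹ · s⁻¹ · (kg⁻¹·m⁻²·s⁴·A²) · cd · (kg⁻²·m⁻⁴·s⁶·A⁴) · (kg⁻¹·m⁻²·s²) = kg⁻⁴·m⁻⁸·s¹⁰·A⁶·cd.
Both reduce to kg⁻⁴·m⁻⁸·s¹⁰·A⁶·cd.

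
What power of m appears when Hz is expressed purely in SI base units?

0

Hz = s⁻¹.
The exponent of m is 0.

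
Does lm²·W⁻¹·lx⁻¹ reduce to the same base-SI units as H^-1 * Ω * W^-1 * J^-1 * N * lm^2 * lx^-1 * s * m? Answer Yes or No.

Left side:
  lm = cd·sr = cd (luminous flux; sr is dimensionless).
  So lm² = cd².
  W = J/s (power = energy per time),
      = kg·m²·s⁻³.
  So W⁻¹ = kg⁻¹·m⁻²·s³.
  lx = lm/m² (illuminance = luminous flux per area),
      = m⁻²·cd.
  So lx⁻¹ = m²·cd⁻¹.
  Combining: lm²·W⁻¹·lx⁻¹ = cd² · (kg⁻¹·m⁻²·s³) · (m²·cd⁻¹) = kg⁻¹·s³·cd.
Right side:
  H = kg·m²·s⁻²·A⁻².
  So H⁻¹ = kg⁻¹·m⁻²·s²·A².
  Ω = kg·m²·s⁻³·A⁻².
  W = kg·m²·s⁻³.
  So W⁻¹ = kg⁻¹·m⁻²·s³.
  J = kg·m²·s⁻².
  So J⁻¹ = kg⁻¹·m⁻²·s².
  N = kg·m·s⁻².
  lm = cd.
  So lm² = cd².
  lx = m⁻²·cd.
  So lx⁻¹ = m²·cd⁻¹.
  Combining: H⁻¹·Ω·W⁻¹·J⁻¹·N·lm²·lx⁻¹·s·m = (kg⁻¹·m⁻²·s²·A²) · (kg·m²·s⁻³·A⁻²) · (kg⁻¹·m⁻²·s³) · (kg⁻¹·m⁻²·s²) · (kg·m·s⁻²) · cd² · (m²·cd⁻¹) · s · m = kg⁻¹·s³·cd.
Both reduce to kg⁻¹·s³·cd.

Yes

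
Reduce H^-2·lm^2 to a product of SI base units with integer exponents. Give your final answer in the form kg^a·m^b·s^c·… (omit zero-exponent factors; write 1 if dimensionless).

kg⁻²·m⁻⁴·s⁴·A⁴·cd²

H = Wb/A (inductance = flux per current),
    = kg·m²·s⁻²·A⁻².
So H⁻² = kg⁻²·m⁻⁴·s⁴·A⁴.
lm = cd·sr = cd (luminous flux; sr is dimensionless).
So lm² = cd².
Combining: H⁻²·lm² = (kg⁻²·m⁻⁴·s⁴·A⁴) · cd² = kg⁻²·m⁻⁴·s⁴·A⁴·cd².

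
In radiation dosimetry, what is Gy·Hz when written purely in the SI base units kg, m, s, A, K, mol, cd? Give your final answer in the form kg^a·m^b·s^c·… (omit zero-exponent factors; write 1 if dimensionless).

m²·s⁻³

Gy = J/kg (absorbed dose = energy per mass),
    = m²·s⁻².
Hz = 1/s = s⁻¹ (frequency is cycles per second).
Combining: Gy·Hz = (m²·s⁻²) · s⁻¹ = m²·s⁻³.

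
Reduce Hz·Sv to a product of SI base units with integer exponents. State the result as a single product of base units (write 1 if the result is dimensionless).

m²·s⁻³

Hz = s⁻¹.
Sv = m²·s⁻².
Combining: Hz·Sv = s⁻¹ · (m²·s⁻²) = m²·s⁻³.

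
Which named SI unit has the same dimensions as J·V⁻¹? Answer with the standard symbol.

C

J = kg·m²·s⁻².
V = kg·m²·s⁻³·A⁻¹.
So V⁻¹ = kg⁻¹·m⁻²·s³·A.
Combining: J·V⁻¹ = (kg·m²·s⁻²) · (kg⁻¹·m⁻²·s³·A) = s·A.
s·A is the base-SI form of the coulomb.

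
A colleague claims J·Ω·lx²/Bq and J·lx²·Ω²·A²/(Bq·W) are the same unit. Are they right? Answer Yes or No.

Yes

Left side:
  Bq = s⁻¹.
  So Bq⁻¹ = s.
  J = kg·m²·s⁻².
  Ω = kg·m²·s⁻³·A⁻².
  lx = m⁻²·cd.
  So lx² = m⁻⁴·cd².
  Combining: Bq⁻¹·J·Ω·lx² = s · (kg·m²·s⁻²) · (kg·m²·s⁻³·A⁻²) · (m⁻⁴·cd²) = kg²·s⁻⁴·A⁻²·cd².
Right side:
  J = N·m (work = force × distance),
      = kg·m²·s⁻².
  Bq = 1/s = s⁻¹ (activity is decays per second).
  So Bq⁻¹ = s.
  lx = lm/m² (illuminance = luminous flux per area),
      = m⁻²·cd.
  So lx² = m⁻⁴·cd².
  W = J/s (power = energy per time),
      = kg·m²·s⁻³.
  So W⁻¹ = kg⁻¹·m⁻²·s³.
  Ω = V/A (resistance = voltage per current),
      = kg·m²·s⁻³·A⁻².
  So Ω² = kg²·m⁴·s⁻⁶·A⁻⁴.
  Combining: J·Bq⁻¹·lx²·W⁻¹·Ω²·A² = (kg·m²·s⁻²) · s · (m⁻⁴·cd²) · (kg⁻¹·m⁻²·s³) · (kg²·m⁴·s⁻⁶·A⁻⁴) · A² = kg²·s⁻⁴·A⁻²·cd².
Both reduce to kg²·s⁻⁴·A⁻²·cd².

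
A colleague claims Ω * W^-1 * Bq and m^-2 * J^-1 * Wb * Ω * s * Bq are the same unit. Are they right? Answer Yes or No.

Left side:
  Ω = V/A (resistance = voltage per current),
      = kg·m²·s⁻³·A⁻².
  W = J/s (power = energy per time),
      = kg·m²·s⁻³.
  So W⁻¹ = kg⁻¹·m⁻²·s³.
  Bq = 1/s = s⁻¹ (activity is decays per second).
  Combining: Ω·W⁻¹·Bq = (kg·m²·s⁻³·A⁻²) · (kg⁻¹·m⁻²·s³) · s⁻¹ = s⁻¹·A⁻².
Right side:
  J = kg·m²·s⁻².
  So J⁻¹ = kg⁻¹·m⁻²·s².
  Wb = kg·m²·s⁻²·A⁻¹.
  Ω = kg·m²·s⁻³·A⁻².
  Bq = s⁻¹.
  Combining: m⁻²·J⁻¹·Wb·Ω·s·Bq = m⁻² · (kg⁻¹·m⁻²·s²) · (kg·m²·s⁻²·A⁻¹) · (kg·m²·s⁻³·A⁻²) · s · s⁻¹ = kg·s⁻³·A⁻³.
Left is s⁻¹·A⁻²; right is kg·s⁻³·A⁻³ — different.

No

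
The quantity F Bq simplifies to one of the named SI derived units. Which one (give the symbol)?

S

F = C/V (capacitance = charge per voltage),
    = A·s/(kg·m²·s⁻³·A⁻¹) (substituting C and V),
    = kg⁻¹·m⁻²·s⁴·A².
Bq = 1/s = s⁻¹ (activity is decays per second).
Combining: F·Bq = (kg⁻¹·m⁻²·s⁴·A²) · s⁻¹ = kg⁻¹·m⁻²·s³·A².
kg⁻¹·m⁻²·s³·A² is the base-SI form of the siemens.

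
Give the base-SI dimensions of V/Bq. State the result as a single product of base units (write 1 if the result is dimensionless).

kg·m²·s⁻²·A⁻¹

V = W/A (potential = power per current),
    = kg·m²·s⁻³·A⁻¹.
Bq = 1/s = s⁻¹ (activity is decays per second).
So Bq⁻¹ = s.
Combining: V·Bq⁻¹ = (kg·m²·s⁻³·A⁻¹) · s = kg·m²·s⁻²·A⁻¹.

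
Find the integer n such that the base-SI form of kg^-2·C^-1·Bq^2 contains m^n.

0

C = A·s = s·A (charge = current × time).
So C⁻¹ = s⁻¹·A⁻¹.
Bq = 1/s = s⁻¹ (activity is decays per second).
So Bq² = s⁻².
Combining: kg⁻²·C⁻¹·Bq² = kg⁻² · (s⁻¹·A⁻¹) · s⁻² = kg⁻²·s⁻³·A⁻¹.
The exponent of m is 0.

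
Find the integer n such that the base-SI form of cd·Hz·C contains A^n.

1

Hz = s⁻¹.
C = s·A.
Combining: cd·Hz·C = cd · s⁻¹ · (s·A) = A·cd.
The exponent of A is 1.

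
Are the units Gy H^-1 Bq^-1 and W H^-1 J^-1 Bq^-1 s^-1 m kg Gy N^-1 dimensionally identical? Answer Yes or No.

Left side:
  Gy = m²·s⁻².
  H = kg·m²·s⁻²·A⁻².
  So H⁻¹ = kg⁻¹·m⁻²·s²·A².
  Bq = s⁻¹.
  So Bq⁻¹ = s.
  Combining: Gy·H⁻¹·Bq⁻¹ = (m²·s⁻²) · (kg⁻¹·m⁻²·s²·A²) · s = kg⁻¹·s·A².
Right side:
  W = kg·m²·s⁻³.
  H = kg·m²·s⁻²·A⁻².
  So H⁻¹ = kg⁻¹·m⁻²·s²·A².
  J = kg·m²·s⁻².
  So J⁻¹ = kg⁻¹·m⁻²·s².
  Bq = s⁻¹.
  So Bq⁻¹ = s.
  Gy = m²·s⁻².
  N = kg·m·s⁻².
  So N⁻¹ = kg⁻¹·m⁻¹·s².
  Combining: W·H⁻¹·J⁻¹·Bq⁻¹·s⁻¹·m·kg·Gy·N⁻¹ = (kg·m²·s⁻³) · (kg⁻¹·m⁻²·s²·A²) · (kg⁻¹·m⁻²·s²) · s · s⁻¹ · m · kg · (m²·s⁻²) · (kg⁻¹·m⁻¹·s²) = kg⁻¹·s·A².
Both reduce to kg⁻¹·s·A².

Yes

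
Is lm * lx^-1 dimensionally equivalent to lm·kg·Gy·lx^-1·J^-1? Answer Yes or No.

Left side:
  lm = cd.
  lx = m⁻²·cd.
  So lx⁻¹ = m²·cd⁻¹.
  Combining: lm·lx⁻¹ = cd · (m²·cd⁻¹) = m².
Right side:
  lm = cd·sr = cd (luminous flux; sr is dimensionless).
  Gy = J/kg (absorbed dose = energy per mass),
      = m²·s⁻².
  lx = lm/m² (illuminance = luminous flux per area),
      = m⁻²·cd.
  So lx⁻¹ = m²·cd⁻¹.
  J = N·m (work = force × distance),
      = kg·m²·s⁻².
  So J⁻¹ = kg⁻¹·m⁻²·s².
  Combining: lm·kg·Gy·lx⁻¹·J⁻¹ = cd · kg · (m²·s⁻²) · (m²·cd⁻¹) · (kg⁻¹·m⁻²·s²) = m².
Both reduce to m².

Yes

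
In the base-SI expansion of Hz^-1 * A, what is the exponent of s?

Hz = 1/s = s⁻¹ (frequency is cycles per second).
So Hz⁻¹ = s.
Combining: Hz⁻¹·A = s · A = s·A.
The exponent of s is 1.

1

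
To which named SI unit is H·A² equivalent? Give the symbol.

H = kg·m²·s⁻²·A⁻².
Combining: H·A² = (kg·m²·s⁻²·A⁻²) · A² = kg·m²·s⁻².
kg·m²·s⁻² is the base-SI form of the joule.

J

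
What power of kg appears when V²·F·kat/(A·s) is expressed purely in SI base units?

V = W/A (potential = power per current),
    = kg·m²·s⁻³·A⁻¹.
So V² = kg²·m⁴·s⁻⁶·A⁻².
F = C/V (capacitance = charge per voltage),
    = A·s/(kg·m²·s⁻³·A⁻¹) (substituting C and V),
    = kg⁻¹·m⁻²·s⁴·A².
kat = mol/s = s⁻¹·mol (catalytic activity).
Combining: A⁻¹·s⁻¹·V²·F·kat = A⁻¹ · s⁻¹ · (kg²·m⁴·s⁻⁶·A⁻²) · (kg⁻¹·m⁻²·s⁴·A²) · (s⁻¹·mol) = kg·m²·s⁻⁴·A⁻¹·mol.
The exponent of kg is 1.

1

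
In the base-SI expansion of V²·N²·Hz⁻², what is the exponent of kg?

4

V = W/A (potential = power per current),
    = kg·m²·s⁻³·A⁻¹.
So V² = kg²·m⁴·s⁻⁶·A⁻².
N = kg·m/s² = kg·m·s⁻² (force = mass × acceleration).
So N² = kg²·m²·s⁻⁴.
Hz = 1/s = s⁻¹ (frequency is cycles per second).
So Hz⁻² = s².
Combining: V²·N²·Hz⁻² = (kg²·m⁴·s⁻⁶·A⁻²) · (kg²·m²·s⁻⁴) · s² = kg⁴·m⁶·s⁻⁸·A⁻².
The exponent of kg is 4.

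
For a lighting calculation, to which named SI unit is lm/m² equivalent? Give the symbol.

lm = cd·sr = cd (luminous flux; sr is dimensionless).
Combining: m⁻²·lm = m⁻² · cd = m⁻²·cd.
m⁻²·cd is the base-SI form of the lux.

lx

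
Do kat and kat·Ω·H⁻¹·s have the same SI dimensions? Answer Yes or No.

Left side:
  kat = mol/s = s⁻¹·mol (catalytic activity).
Right side:
  kat = mol/s = s⁻¹·mol (catalytic activity).
  Ω = V/A (resistance = voltage per current),
      = kg·m²·s⁻³·A⁻².
  H = Wb/A (inductance = flux per current),
      = kg·m²·s⁻²·A⁻².
  So H⁻¹ = kg⁻¹·m⁻²·s²·A².
  Combining: kat·Ω·H⁻¹·s = (s⁻¹·mol) · (kg·m²·s⁻³·A⁻²) · (kg⁻¹·m⁻²·s²·A²) · s = s⁻¹·mol.
Both reduce to s⁻¹·mol.

Yes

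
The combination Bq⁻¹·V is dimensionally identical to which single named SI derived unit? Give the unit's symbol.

Bq = s⁻¹.
So Bq⁻¹ = s.
V = kg·m²·s⁻³·A⁻¹.
Combining: Bq⁻¹·V = s · (kg·m²·s⁻³·A⁻¹) = kg·m²·s⁻²·A⁻¹.
kg·m²·s⁻²·A⁻¹ is the base-SI form of the weber.

Wb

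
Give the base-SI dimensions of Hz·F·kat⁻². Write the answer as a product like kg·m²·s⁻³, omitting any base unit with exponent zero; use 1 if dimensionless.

kg⁻¹·m⁻²·s⁵·A²·mol⁻²

Hz = 1/s = s⁻¹ (frequency is cycles per second).
F = C/V (capacitance = charge per voltage),
    = A·s/(kg·m²·s⁻³·A⁻¹) (substituting C and V),
    = kg⁻¹·m⁻²·s⁴·A².
kat = mol/s = s⁻¹·mol (catalytic activity).
So kat⁻² = s²·mol⁻².
Combining: Hz·F·kat⁻² = s⁻¹ · (kg⁻¹·m⁻²·s⁴·A²) · (s²·mol⁻²) = kg⁻¹·m⁻²·s⁵·A²·mol⁻².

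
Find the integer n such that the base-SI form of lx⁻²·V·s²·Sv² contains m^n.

10

lx = lm/m² (illuminance = luminous flux per area),
    = m⁻²·cd.
So lx⁻² = m⁴·cd⁻².
V = W/A (potential = power per current),
    = kg·m²·s⁻³·A⁻¹.
Sv = J/kg (equivalent dose = energy per mass),
    = m²·s⁻².
So Sv² = m⁴·s⁻⁴.
Combining: lx⁻²·V·s²·Sv² = (m⁴·cd⁻²) · (kg·m²·s⁻³·A⁻¹) · s² · (m⁴·s⁻⁴) = kg·m¹⁰·s⁻⁵·A⁻¹·cd⁻².
The exponent of m is 10.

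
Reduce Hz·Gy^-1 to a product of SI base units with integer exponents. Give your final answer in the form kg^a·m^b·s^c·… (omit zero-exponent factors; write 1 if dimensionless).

Hz = 1/s = s⁻¹ (frequency is cycles per second).
Gy = J/kg (absorbed dose = energy per mass),
    = m²·s⁻².
So Gy⁻¹ = m⁻²·s².
Combining: Hz·Gy⁻¹ = s⁻¹ · (m⁻²·s²) = m⁻²·s.

m⁻²·s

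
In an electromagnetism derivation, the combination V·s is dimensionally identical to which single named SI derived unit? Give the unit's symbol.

Wb

V = W/A (potential = power per current),
    = kg·m²·s⁻³·A⁻¹.
Combining: V·s = (kg·m²·s⁻³·A⁻¹) · s = kg·m²·s⁻²·A⁻¹.
kg·m²·s⁻²·A⁻¹ is the base-SI form of the weber.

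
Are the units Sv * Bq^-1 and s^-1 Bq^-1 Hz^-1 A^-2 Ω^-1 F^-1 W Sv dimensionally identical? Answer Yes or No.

No

Left side:
  Sv = m²·s⁻².
  Bq = s⁻¹.
  So Bq⁻¹ = s.
  Combining: Sv·Bq⁻¹ = (m²·s⁻²) · s = m²·s⁻¹.
Right side:
  Bq = 1/s = s⁻¹ (activity is decays per second).
  So Bq⁻¹ = s.
  Hz = 1/s = s⁻¹ (frequency is cycles per second).
  So Hz⁻¹ = s.
  Ω = V/A (resistance = voltage per current),
      = kg·m²·s⁻³·A⁻².
  So Ω⁻¹ = kg⁻¹·m⁻²·s³·A².
  F = C/V (capacitance = charge per voltage),
      = A·s/(kg·m²·s⁻³·A⁻¹) (substituting C and V),
      = kg⁻¹·m⁻²·s⁴·A².
  So F⁻¹ = kg·m²·s⁻⁴·A⁻².
  W = J/s (power = energy per time),
      = kg·m²·s⁻³.
  Sv = J/kg (equivalent dose = energy per mass),
      = m²·s⁻².
  Combining: s⁻¹·Bq⁻¹·Hz⁻¹·A⁻²·Ω⁻¹·F⁻¹·W·Sv = s⁻¹ · s · s · A⁻² · (kg⁻¹·m⁻²·s³·A²) · (kg·m²·s⁻⁴·A⁻²) · (kg·m²·s⁻³) · (m²·s⁻²) = kg·m⁴·s⁻⁵·A⁻².
Left is m²·s⁻¹; right is kg·m⁴·s⁻⁵·A⁻² — different.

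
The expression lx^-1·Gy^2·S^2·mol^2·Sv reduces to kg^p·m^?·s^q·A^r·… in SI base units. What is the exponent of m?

4

lx = lm/m² (illuminance = luminous flux per area),
    = m⁻²·cd.
So lx⁻¹ = m²·cd⁻¹.
Gy = J/kg (absorbed dose = energy per mass),
    = m²·s⁻².
So Gy² = m⁴·s⁻⁴.
S = 1/Ω (conductance is reciprocal resistance),
    = kg⁻¹·m⁻²·s³·A².
So S² = kg⁻²·m⁻⁴·s⁶·A⁴.
Sv = J/kg (equivalent dose = energy per mass),
    = m²·s⁻².
Combining: lx⁻¹·Gy²·S²·mol²·Sv = (m²·cd⁻¹) · (m⁴·s⁻⁴) · (kg⁻²·m⁻⁴·s⁶·A⁴) · mol² · (m²·s⁻²) = kg⁻²·m⁴·A⁴·mol²·cd⁻¹.
The exponent of m is 4.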